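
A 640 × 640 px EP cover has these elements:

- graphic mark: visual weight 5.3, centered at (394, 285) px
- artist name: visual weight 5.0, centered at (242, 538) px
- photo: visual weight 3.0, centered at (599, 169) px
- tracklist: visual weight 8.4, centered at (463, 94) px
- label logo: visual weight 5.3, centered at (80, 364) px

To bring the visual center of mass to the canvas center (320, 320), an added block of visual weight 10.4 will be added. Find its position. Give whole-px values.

(246, 437)

New total weight: (5.3 + 5.0 + 3.0 + 8.4 + 5.3) + 10.4 = 37.4.
Along x: (9408.4 + 10.4·x) / 37.4 = 320 (existing moment 5.3·394 + 5.0·242 + 3.0·599 + 8.4·463 + 5.3·80 = 9408.4) ⇒ x = (11968.0 − 9408.4) / 10.4 ≈ 246.12.
Along y: (7426.3 + 10.4·y) / 37.4 = 320 (existing moment 5.3·285 + 5.0·538 + 3.0·169 + 8.4·94 + 5.3·364 = 7426.3) ⇒ y = (11968.0 − 7426.3) / 10.4 ≈ 436.70.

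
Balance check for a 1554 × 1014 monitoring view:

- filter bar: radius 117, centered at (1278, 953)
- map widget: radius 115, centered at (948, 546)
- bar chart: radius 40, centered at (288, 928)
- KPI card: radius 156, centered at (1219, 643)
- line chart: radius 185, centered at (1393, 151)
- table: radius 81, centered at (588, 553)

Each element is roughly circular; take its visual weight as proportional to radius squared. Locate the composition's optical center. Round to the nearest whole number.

Weights ∝ r²: filter bar 117² = 13689, map widget 115² = 13225, bar chart 40² = 1600, KPI card 156² = 24336, line chart 185² = 34225, table 81² = 6561; Σw = 93636.
x-moment: 13689·1278 + 13225·948 + 1600·288 + 24336·1219 + 34225·1393 + 6561·588 = 111691519; centroid 111691519/93636 ≈ 1192.83.
y-moment: 13689·953 + 13225·546 + 1600·928 + 24336·643 + 34225·151 + 6561·553 = 46195523; centroid 46195523/93636 ≈ 493.35.

(1193, 493)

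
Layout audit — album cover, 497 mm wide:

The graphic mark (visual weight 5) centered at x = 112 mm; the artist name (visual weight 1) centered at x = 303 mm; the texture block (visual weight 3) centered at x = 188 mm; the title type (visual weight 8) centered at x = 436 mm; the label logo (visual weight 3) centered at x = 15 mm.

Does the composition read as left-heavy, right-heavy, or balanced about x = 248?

Total weight = 5 + 1 + 3 + 8 + 3 = 20.
Σw·x = 5·112 + 1·303 + 3·188 + 8·436 + 3·15 = 4960, so x̄ = 4960/20 ≈ 248.00.
That equals the midline 248 — balanced.

balanced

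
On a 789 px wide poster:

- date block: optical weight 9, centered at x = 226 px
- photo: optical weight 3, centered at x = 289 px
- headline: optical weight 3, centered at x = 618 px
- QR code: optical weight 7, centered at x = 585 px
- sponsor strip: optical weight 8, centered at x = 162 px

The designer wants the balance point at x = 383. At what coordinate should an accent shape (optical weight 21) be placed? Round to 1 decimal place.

x ≈ 447.0

After adding the accent shape, total weight = 9 + 3 + 3 + 7 + 8 + 21 = 51.
Along x: (10146 + 21·x) / 51 = 383 (existing moment 9·226 + 3·289 + 3·618 + 7·585 + 8·162 = 10146) ⇒ x = (19533 − 10146) / 21 ≈ 447.00.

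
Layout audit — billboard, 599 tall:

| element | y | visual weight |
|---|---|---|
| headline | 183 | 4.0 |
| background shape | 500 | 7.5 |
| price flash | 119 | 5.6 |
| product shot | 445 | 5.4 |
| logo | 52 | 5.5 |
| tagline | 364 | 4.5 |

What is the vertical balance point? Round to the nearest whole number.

Total weight = 4.0 + 7.5 + 5.6 + 5.4 + 5.5 + 4.5 = 32.5.
y: moment 9475.4 / weight 32.5 ≈ 291.55

y ≈ 292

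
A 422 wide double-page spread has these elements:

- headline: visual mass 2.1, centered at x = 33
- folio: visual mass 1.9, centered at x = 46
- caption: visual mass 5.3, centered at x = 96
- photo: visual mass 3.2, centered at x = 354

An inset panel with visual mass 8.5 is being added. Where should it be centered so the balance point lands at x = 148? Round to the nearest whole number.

With the inset panel, Σw becomes 2.1 + 1.9 + 5.3 + 3.2 + 8.5 = 21.0.
x: need Σw·x = 21.0·148 = 3108.0. Existing = 2.1·33 + 1.9·46 + 5.3·96 + 3.2·354 = 1798.3. Remainder 1309.7 / 8.5 ≈ 154.08.

x ≈ 154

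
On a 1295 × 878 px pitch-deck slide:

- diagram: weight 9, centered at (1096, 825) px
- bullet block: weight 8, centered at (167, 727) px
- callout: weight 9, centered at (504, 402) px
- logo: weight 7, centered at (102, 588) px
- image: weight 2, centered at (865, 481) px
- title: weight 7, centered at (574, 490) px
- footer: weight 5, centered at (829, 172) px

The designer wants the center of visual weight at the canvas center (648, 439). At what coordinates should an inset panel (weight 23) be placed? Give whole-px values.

After adding the inset panel, total weight = 9 + 8 + 9 + 7 + 2 + 7 + 5 + 23 = 70.
Along x: (26343 + 23·x) / 70 = 648 (existing moment 9·1096 + 8·167 + 9·504 + 7·102 + 2·865 + 7·574 + 5·829 = 26343) ⇒ x = (45360 − 26343) / 23 ≈ 826.83.
Along y: (26227 + 23·y) / 70 = 439 (existing moment 9·825 + 8·727 + 9·402 + 7·588 + 2·481 + 7·490 + 5·172 = 26227) ⇒ y = (30730 − 26227) / 23 ≈ 195.78.

(827, 196)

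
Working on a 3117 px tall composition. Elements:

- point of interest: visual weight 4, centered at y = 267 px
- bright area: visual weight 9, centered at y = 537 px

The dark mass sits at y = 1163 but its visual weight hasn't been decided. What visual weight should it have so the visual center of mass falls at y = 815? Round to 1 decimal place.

w ≈ 13.5

Fixed elements: Σw = 4 + 9 = 13, Σw·y = 4·267 + 9·537 = 5901.
Set Σw·y/Σw = 815: (5901 + 1163w) = 815·(13 + w).
So w = (815·13 − 5901)/(1163 − 815) = 4694/348 ≈ 13.49.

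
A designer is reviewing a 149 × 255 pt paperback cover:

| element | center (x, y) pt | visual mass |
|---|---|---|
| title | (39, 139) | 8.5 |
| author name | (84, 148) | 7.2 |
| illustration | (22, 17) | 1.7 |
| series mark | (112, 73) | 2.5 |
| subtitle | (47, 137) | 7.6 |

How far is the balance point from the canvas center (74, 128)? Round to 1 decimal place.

Σw = 8.5 + 7.2 + 1.7 + 2.5 + 7.6 = 27.5.
x: (8.5·39 + 7.2·84 + 1.7·22 + 2.5·112 + 7.6·47) / 27.5 = 1610.9 / 27.5 ≈ 58.58
y: (8.5·139 + 7.2·148 + 1.7·17 + 2.5·73 + 7.6·137) / 27.5 = 3499.7 / 27.5 ≈ 127.26
From (74, 128): dx = -15.42, dy = -0.74, so the distance is √(dx²+dy²) ≈ 15.44.

≈ 15.4 pt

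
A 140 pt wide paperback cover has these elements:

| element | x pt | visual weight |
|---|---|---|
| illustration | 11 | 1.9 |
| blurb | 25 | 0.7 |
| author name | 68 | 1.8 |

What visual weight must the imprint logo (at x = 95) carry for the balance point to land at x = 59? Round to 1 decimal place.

w ≈ 2.7

Known weights sum to 1.9 + 0.7 + 1.8 = 4.4; their moment is 1.9·11 + 0.7·25 + 1.8·68 = 160.8.
For the centroid to hit 59: (160.8 + w·95) / (4.4 + w) = 59.
So w = (59·4.4 − 160.8)/(95 − 59) = 98.8/36 ≈ 2.74.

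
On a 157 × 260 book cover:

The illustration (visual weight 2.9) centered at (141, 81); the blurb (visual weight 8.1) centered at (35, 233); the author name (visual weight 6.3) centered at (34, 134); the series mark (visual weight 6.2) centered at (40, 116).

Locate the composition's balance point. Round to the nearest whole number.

(49, 157)

Σw = 2.9 + 8.1 + 6.3 + 6.2 = 23.5.
x: (2.9·141 + 8.1·35 + 6.3·34 + 6.2·40) / 23.5 = 1154.6 / 23.5 ≈ 49.13
y: (2.9·81 + 8.1·233 + 6.3·134 + 6.2·116) / 23.5 = 3685.6 / 23.5 ≈ 156.83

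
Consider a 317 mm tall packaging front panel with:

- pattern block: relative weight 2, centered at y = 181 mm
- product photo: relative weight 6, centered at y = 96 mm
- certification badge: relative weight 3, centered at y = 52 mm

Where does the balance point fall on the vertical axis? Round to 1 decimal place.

y ≈ 99.5

Total weight = 2 + 6 + 3 = 11.
y-moment: 2·181 + 6·96 + 3·52 = 1094; centroid 1094/11 ≈ 99.45.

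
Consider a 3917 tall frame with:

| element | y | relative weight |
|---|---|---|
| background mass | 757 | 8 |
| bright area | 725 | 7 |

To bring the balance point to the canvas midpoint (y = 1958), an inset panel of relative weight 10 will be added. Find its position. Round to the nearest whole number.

With the inset panel, Σw becomes 8 + 7 + 10 = 25.
y: need Σw·y = 25·1958 = 48950. Existing = 8·757 + 7·725 = 11131. Remainder 37819 / 10 ≈ 3781.90.

y ≈ 3782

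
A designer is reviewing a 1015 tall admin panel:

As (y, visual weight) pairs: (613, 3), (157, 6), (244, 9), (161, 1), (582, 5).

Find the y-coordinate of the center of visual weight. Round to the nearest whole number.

Σw = 3 + 6 + 9 + 1 + 5 = 24.
y: (3·613 + 6·157 + 9·244 + 1·161 + 5·582) / 24 = 8048 / 24 ≈ 335.33

y ≈ 335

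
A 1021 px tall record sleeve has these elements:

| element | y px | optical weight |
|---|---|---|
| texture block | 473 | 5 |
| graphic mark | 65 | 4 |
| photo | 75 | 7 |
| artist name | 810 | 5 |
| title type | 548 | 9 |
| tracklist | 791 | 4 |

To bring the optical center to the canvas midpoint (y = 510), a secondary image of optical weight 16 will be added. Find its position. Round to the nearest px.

y ≈ 638

With the secondary image, Σw becomes 5 + 4 + 7 + 5 + 9 + 4 + 16 = 50.
y: need Σw·y = 50·510 = 25500. Existing = 5·473 + 4·65 + 7·75 + 5·810 + 9·548 + 4·791 = 15296. Remainder 10204 / 16 ≈ 637.75.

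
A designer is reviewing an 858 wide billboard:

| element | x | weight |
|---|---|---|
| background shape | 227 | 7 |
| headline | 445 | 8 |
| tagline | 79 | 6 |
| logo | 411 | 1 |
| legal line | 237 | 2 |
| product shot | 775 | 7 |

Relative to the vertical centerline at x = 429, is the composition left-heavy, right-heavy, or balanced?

left-heavy

Σw = 7 + 8 + 6 + 1 + 2 + 7 = 31.
Σw·x = 11933; x̄ = 11933/31 ≈ 384.94.
Since 384.9 is left of 429, the composition reads left-heavy.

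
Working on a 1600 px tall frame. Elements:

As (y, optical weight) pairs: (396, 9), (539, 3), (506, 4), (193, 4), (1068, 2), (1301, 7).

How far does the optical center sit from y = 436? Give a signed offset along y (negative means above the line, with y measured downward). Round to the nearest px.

≈ 227 px

Total weight = 9 + 3 + 4 + 4 + 2 + 7 = 29.
y-moment: 9·396 + 3·539 + 4·506 + 4·193 + 2·1068 + 7·1301 = 19220; centroid 19220/29 ≈ 662.76.
Offset from y = 436: 662.76 − 436 ≈ 226.76.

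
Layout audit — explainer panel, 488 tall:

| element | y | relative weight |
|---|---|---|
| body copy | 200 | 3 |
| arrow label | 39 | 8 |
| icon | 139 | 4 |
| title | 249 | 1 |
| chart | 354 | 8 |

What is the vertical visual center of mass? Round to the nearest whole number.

y ≈ 190

Weights sum to 3 + 8 + 4 + 1 + 8 = 24.
Σw·y = 3·200 + 8·39 + 4·139 + 1·249 + 8·354 = 4549, so ȳ = 4549/24 ≈ 189.54.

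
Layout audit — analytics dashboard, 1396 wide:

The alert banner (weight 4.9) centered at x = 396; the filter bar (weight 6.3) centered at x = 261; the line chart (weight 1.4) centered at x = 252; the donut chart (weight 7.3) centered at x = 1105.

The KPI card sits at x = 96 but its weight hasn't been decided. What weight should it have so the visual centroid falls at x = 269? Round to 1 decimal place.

w ≈ 38.4

Fixed elements: Σw = 4.9 + 6.3 + 1.4 + 7.3 = 19.9, Σw·x = 4.9·396 + 6.3·261 + 1.4·252 + 7.3·1105 = 12004.0.
Balance at x = 269 requires (12004.0 + w·96) / (19.9 + w) = 269.
So w = (269·19.9 − 12004.0)/(96 − 269) = -6650.9/-173 ≈ 38.44.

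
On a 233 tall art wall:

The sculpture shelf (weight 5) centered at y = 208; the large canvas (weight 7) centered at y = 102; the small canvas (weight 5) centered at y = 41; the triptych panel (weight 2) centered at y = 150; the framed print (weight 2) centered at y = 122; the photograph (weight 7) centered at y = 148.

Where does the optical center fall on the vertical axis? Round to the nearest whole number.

y ≈ 126

Weights sum to 5 + 7 + 5 + 2 + 2 + 7 = 28.
Σw·y = 3539; ȳ = 3539/28 ≈ 126.39.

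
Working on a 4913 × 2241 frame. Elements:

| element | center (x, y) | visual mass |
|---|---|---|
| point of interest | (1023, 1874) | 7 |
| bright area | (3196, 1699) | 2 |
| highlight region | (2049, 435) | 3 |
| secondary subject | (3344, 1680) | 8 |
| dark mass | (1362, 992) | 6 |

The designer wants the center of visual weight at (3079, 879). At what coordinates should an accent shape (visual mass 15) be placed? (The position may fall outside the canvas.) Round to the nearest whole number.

(4774, -78)

After adding the accent shape, total weight = 7 + 2 + 3 + 8 + 6 + 15 = 41.
x: need Σw·x = 41·3079 = 126239. Existing = 7·1023 + 2·3196 + 3·2049 + 8·3344 + 6·1362 = 54624. Remainder 71615 / 15 ≈ 4774.33.
y: need Σw·y = 41·879 = 36039. Existing = 7·1874 + 2·1699 + 3·435 + 8·1680 + 6·992 = 37213. Remainder -1174 / 15 ≈ -78.27.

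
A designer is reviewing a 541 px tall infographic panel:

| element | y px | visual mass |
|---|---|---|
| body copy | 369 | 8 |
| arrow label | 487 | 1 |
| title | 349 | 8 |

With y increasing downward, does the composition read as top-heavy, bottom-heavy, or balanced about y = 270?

bottom-heavy

Weights sum to 8 + 1 + 8 = 17.
Σw·y = 8·369 + 1·487 + 8·349 = 6231, so ȳ = 6231/17 ≈ 366.53.
366.5 vs midline 270 → bottom-heavy.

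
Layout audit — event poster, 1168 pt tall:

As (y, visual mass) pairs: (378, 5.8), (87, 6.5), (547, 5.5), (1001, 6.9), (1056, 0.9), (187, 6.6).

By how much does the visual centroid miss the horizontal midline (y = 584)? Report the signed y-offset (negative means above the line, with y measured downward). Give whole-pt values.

Σw = 5.8 + 6.5 + 5.5 + 6.9 + 0.9 + 6.6 = 32.2.
y: (5.8·378 + 6.5·87 + 5.5·547 + 6.9·1001 + 0.9·1056 + 6.6·187) / 32.2 = 14857.9 / 32.2 ≈ 461.43
Difference: 461.43 − 584 ≈ -122.57.

≈ -123 pt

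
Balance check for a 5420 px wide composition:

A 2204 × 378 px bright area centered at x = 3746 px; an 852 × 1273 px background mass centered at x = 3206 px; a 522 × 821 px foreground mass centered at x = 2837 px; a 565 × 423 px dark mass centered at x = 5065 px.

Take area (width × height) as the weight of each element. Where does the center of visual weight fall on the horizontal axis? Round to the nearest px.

Taking area as weight: bright area 2204·378 = 833112, background mass 852·1273 = 1084596, foreground mass 522·821 = 428562, dark mass 565·423 = 238995. Sum 2585265.
Σw·x = 833112·3746 + 1084596·3206 + 428562·2837 + 238995·5065 = 9024392397, so x̄ = 9024392397/2585265 ≈ 3490.70.

x ≈ 3491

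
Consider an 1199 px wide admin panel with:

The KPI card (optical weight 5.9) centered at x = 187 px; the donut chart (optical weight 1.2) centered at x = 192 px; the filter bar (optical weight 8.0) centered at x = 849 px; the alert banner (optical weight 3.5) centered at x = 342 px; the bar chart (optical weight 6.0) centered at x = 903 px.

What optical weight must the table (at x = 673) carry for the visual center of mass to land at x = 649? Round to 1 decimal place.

Known weights sum to 5.9 + 1.2 + 8.0 + 3.5 + 6.0 = 24.6; their moment is 5.9·187 + 1.2·192 + 8.0·849 + 3.5·342 + 6.0·903 = 14740.7.
Set Σw·x/Σw = 649: (14740.7 + 673w) = 649·(24.6 + w).
So w = (649·24.6 − 14740.7)/(673 − 649) = 1224.7/24 ≈ 51.03.

w ≈ 51.0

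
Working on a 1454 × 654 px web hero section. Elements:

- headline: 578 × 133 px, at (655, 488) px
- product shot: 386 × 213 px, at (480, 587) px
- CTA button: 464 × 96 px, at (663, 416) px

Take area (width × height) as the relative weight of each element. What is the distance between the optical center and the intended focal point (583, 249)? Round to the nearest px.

Taking area as weight: headline 578·133 = 76874, product shot 386·213 = 82218, CTA button 464·96 = 44544. Sum 203636.
x-moment: 76874·655 + 82218·480 + 44544·663 = 119349782; centroid 119349782/203636 ≈ 586.09.
y-moment: 76874·488 + 82218·587 + 44544·416 = 104306782; centroid 104306782/203636 ≈ 512.22.
Relative to (583, 249): Δ = (3.09, 263.22); |Δ| = √(3.09² + 263.22²) ≈ 263.24.

≈ 263 px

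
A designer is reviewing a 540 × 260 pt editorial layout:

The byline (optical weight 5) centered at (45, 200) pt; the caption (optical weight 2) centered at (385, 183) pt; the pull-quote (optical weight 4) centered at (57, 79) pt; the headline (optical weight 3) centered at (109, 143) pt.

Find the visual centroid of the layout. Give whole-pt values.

(111, 151)

Weights sum to 5 + 2 + 4 + 3 = 14.
x-moment: 5·45 + 2·385 + 4·57 + 3·109 = 1550; centroid 1550/14 ≈ 110.71.
y-moment: 5·200 + 2·183 + 4·79 + 3·143 = 2111; centroid 2111/14 ≈ 150.79.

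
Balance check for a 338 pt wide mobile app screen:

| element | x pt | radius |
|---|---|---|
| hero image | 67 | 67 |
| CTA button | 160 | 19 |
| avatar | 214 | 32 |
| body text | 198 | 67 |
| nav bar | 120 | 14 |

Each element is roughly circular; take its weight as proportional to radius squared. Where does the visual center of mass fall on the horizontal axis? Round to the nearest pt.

Weights ∝ r²: hero image 67² = 4489, CTA button 19² = 361, avatar 32² = 1024, body text 67² = 4489, nav bar 14² = 196; Σw = 10559.
x: (4489·67 + 361·160 + 1024·214 + 4489·198 + 196·120) / 10559 = 1490001 / 10559 ≈ 141.11

x ≈ 141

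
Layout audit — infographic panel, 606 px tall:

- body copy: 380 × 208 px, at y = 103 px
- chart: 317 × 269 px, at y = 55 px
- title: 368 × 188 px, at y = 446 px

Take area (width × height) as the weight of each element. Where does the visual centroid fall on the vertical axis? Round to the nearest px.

Areas → weights: body copy 380·208 = 79040, chart 317·269 = 85273, title 368·188 = 69184; Σw = 233497.
y-moment: 79040·103 + 85273·55 + 69184·446 = 43687199; centroid 43687199/233497 ≈ 187.10.

y ≈ 187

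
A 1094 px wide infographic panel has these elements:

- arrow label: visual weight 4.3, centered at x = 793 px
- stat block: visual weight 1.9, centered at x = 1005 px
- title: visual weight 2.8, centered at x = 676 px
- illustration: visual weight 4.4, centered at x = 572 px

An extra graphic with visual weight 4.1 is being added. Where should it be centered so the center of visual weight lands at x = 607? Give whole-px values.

After adding the extra graphic, total weight = 4.3 + 1.9 + 2.8 + 4.4 + 4.1 = 17.5.
x: need Σw·x = 17.5·607 = 10622.5. Existing = 4.3·793 + 1.9·1005 + 2.8·676 + 4.4·572 = 9729.0. Remainder 893.5 / 4.1 ≈ 217.93.

x ≈ 218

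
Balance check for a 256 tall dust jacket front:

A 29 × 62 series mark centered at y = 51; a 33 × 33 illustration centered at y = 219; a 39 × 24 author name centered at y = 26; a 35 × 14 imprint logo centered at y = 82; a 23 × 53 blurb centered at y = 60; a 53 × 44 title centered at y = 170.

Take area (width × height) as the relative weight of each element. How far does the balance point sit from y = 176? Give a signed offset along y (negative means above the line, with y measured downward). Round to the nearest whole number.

Taking area as weight: series mark 29·62 = 1798, illustration 33·33 = 1089, author name 39·24 = 936, imprint logo 35·14 = 490, blurb 23·53 = 1219, title 53·44 = 2332. Sum 7864.
y: moment 864285 / weight 7864 ≈ 109.90
Difference: 109.90 − 176 ≈ -66.10.

≈ -66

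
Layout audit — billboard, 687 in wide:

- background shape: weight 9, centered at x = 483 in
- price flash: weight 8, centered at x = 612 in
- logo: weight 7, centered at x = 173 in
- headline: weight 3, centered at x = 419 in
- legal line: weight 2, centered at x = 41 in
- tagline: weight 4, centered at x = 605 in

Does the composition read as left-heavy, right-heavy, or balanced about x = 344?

Σw = 9 + 8 + 7 + 3 + 2 + 4 = 33.
x: moment 14213 / weight 33 ≈ 430.70
430.7 vs midline 344 → right-heavy.

right-heavy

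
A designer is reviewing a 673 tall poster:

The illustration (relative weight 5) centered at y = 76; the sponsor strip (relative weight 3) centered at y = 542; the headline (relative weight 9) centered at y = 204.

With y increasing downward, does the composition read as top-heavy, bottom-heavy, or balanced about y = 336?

top-heavy

Total weight = 5 + 3 + 9 = 17.
y-moment: 5·76 + 3·542 + 9·204 = 3842; centroid 3842/17 ≈ 226.00.
Since 226.0 is above (smaller y than) 336, the composition reads top-heavy.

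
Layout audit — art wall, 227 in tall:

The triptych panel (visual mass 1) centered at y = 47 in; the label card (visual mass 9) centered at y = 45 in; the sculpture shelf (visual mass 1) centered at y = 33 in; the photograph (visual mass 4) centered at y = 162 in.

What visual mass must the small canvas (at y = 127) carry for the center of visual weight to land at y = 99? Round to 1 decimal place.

w ≈ 12.6

Known weights sum to 1 + 9 + 1 + 4 = 15; their moment is 1·47 + 9·45 + 1·33 + 4·162 = 1133.
Balance at y = 99 requires (1133 + w·127) / (15 + w) = 99.
So w = (99·15 − 1133)/(127 − 99) = 352/28 ≈ 12.57.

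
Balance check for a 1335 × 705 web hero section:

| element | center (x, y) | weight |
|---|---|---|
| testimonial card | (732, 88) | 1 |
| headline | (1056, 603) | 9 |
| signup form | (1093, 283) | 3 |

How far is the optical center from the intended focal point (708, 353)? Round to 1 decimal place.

≈ 358.6

Weights sum to 1 + 9 + 3 = 13.
x-moment: 1·732 + 9·1056 + 3·1093 = 13515; centroid 13515/13 ≈ 1039.62.
y-moment: 1·88 + 9·603 + 3·283 = 6364; centroid 6364/13 ≈ 489.54.
Offset from (708, 353): Δx ≈ 331.62, Δy ≈ 136.54; distance = √(Δx² + Δy²) ≈ 358.62.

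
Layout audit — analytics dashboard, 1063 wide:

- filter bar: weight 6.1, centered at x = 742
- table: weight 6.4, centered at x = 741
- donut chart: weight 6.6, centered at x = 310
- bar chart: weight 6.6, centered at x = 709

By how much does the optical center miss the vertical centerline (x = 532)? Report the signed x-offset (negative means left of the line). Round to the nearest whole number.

Weights sum to 6.1 + 6.4 + 6.6 + 6.6 = 25.7.
Σw·x = 6.1·742 + 6.4·741 + 6.6·310 + 6.6·709 = 15994.0, so x̄ = 15994.0/25.7 ≈ 622.33.
Offset from x = 532: 622.33 − 532 ≈ 90.33.

≈ 90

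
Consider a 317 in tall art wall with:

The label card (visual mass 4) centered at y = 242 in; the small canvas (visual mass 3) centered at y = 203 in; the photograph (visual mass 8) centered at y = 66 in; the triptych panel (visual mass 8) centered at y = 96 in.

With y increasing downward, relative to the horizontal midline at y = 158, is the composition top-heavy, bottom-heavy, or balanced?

Total weight = 4 + 3 + 8 + 8 = 23.
y: (4·242 + 3·203 + 8·66 + 8·96) / 23 = 2873 / 23 ≈ 124.91
124.9 lies above (smaller y than) the midline 158, so the layout is top-heavy.

top-heavy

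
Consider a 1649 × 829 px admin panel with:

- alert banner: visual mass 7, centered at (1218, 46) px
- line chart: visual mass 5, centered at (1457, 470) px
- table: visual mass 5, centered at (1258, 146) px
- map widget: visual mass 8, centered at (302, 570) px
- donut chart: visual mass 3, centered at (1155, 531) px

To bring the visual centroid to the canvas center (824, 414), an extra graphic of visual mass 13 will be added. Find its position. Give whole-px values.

After adding the extra graphic, total weight = 7 + 5 + 5 + 8 + 3 + 13 = 41.
x: target moment 41×824 = 33784; current 7·1218 + 5·1457 + 5·1258 + 8·302 + 3·1155 = 27982; the extra graphic supplies 5802, so x = 5802/13 ≈ 446.31.
y: target moment 41×414 = 16974; current 7·46 + 5·470 + 5·146 + 8·570 + 3·531 = 9555; the extra graphic supplies 7419, so y = 7419/13 ≈ 570.69.

(446, 571)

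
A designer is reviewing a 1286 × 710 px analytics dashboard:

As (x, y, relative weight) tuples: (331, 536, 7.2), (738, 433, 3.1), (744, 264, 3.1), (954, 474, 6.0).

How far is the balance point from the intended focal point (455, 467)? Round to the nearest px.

≈ 200 px

Σw = 7.2 + 3.1 + 3.1 + 6.0 = 19.4.
x-moment: 7.2·331 + 3.1·738 + 3.1·744 + 6.0·954 = 12701.4; centroid 12701.4/19.4 ≈ 654.71.
y-moment: 7.2·536 + 3.1·433 + 3.1·264 + 6.0·474 = 8863.9; centroid 8863.9/19.4 ≈ 456.90.
From (455, 467): dx = 199.71, dy = -10.10, so the distance is √(dx²+dy²) ≈ 199.97.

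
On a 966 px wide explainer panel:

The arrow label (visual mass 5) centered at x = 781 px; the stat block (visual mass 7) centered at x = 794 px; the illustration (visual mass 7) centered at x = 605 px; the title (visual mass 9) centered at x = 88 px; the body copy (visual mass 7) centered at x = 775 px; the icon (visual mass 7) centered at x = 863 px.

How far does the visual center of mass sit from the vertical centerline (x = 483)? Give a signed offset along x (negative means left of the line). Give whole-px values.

Weights sum to 5 + 7 + 7 + 9 + 7 + 7 = 42.
x-moment: 5·781 + 7·794 + 7·605 + 9·88 + 7·775 + 7·863 = 25956; centroid 25956/42 ≈ 618.00.
Offset from x = 483: 618.00 − 483 ≈ 135.00.

≈ 135 px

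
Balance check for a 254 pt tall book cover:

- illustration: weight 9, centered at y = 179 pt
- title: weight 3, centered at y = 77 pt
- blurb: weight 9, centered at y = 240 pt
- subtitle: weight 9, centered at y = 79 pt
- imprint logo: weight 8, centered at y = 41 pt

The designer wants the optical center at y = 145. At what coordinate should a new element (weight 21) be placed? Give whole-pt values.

y ≈ 167

New total weight: (9 + 3 + 9 + 9 + 8) + 21 = 59.
y: target moment 59×145 = 8555; current 9·179 + 3·77 + 9·240 + 9·79 + 8·41 = 5041; the new element supplies 3514, so y = 3514/21 ≈ 167.33.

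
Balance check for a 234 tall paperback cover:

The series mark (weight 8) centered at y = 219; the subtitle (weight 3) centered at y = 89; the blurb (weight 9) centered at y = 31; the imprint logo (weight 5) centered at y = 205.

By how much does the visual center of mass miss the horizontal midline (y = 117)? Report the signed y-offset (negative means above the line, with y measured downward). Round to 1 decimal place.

≈ 15.9

Σw = 8 + 3 + 9 + 5 = 25.
y-moment: 8·219 + 3·89 + 9·31 + 5·205 = 3323; centroid 3323/25 ≈ 132.92.
Against y = 117, that's 132.92 − 117 = 15.92.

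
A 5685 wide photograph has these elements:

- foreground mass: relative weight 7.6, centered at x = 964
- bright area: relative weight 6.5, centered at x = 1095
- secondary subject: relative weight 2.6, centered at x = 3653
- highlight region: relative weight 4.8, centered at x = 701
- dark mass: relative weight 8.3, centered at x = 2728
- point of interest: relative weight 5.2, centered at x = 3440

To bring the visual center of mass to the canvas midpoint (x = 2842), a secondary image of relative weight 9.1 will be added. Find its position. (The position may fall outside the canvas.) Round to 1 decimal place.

x ≈ 6318.2

After adding the secondary image, total weight = 7.6 + 6.5 + 2.6 + 4.8 + 8.3 + 5.2 + 9.1 = 44.1.
x: need Σw·x = 44.1·2842 = 125332.2. Existing = 7.6·964 + 6.5·1095 + 2.6·3653 + 4.8·701 + 8.3·2728 + 5.2·3440 = 67836.9. Remainder 57495.3 / 9.1 ≈ 6318.16.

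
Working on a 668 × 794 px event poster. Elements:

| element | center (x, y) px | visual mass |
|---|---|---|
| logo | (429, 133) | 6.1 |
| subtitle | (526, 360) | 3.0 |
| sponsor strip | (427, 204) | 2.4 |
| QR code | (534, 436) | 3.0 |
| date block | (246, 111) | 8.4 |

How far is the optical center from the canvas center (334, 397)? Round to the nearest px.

≈ 203 px

Weights sum to 6.1 + 3.0 + 2.4 + 3.0 + 8.4 = 22.9.
x: (6.1·429 + 3.0·526 + 2.4·427 + 3.0·534 + 8.4·246) / 22.9 = 8888.1 / 22.9 ≈ 388.13
y: (6.1·133 + 3.0·360 + 2.4·204 + 3.0·436 + 8.4·111) / 22.9 = 4621.3 / 22.9 ≈ 201.80
Offset from (334, 397): Δx ≈ 54.13, Δy ≈ -195.20; distance = √(Δx² + Δy²) ≈ 202.56.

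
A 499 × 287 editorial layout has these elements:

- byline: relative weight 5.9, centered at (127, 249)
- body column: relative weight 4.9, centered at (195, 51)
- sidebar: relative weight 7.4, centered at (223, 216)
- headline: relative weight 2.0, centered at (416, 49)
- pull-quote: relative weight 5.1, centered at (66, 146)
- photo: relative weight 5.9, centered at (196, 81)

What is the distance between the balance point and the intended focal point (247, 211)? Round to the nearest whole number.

Weights sum to 5.9 + 4.9 + 7.4 + 2.0 + 5.1 + 5.9 = 31.2.
Σw·x = 5680.0; x̄ = 5680.0/31.2 ≈ 182.05.
Σw·y = 4637.9; ȳ = 4637.9/31.2 ≈ 148.65.
Offset from (247, 211): Δx ≈ -64.95, Δy ≈ -62.35; distance = √(Δx² + Δy²) ≈ 90.03.

≈ 90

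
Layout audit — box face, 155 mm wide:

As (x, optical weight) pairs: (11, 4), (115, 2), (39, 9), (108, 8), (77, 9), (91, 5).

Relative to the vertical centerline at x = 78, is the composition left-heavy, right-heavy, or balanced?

Σw = 4 + 2 + 9 + 8 + 9 + 5 = 37.
Σw·x = 2637; x̄ = 2637/37 ≈ 71.27.
71.3 vs midline 78 → left-heavy.

left-heavy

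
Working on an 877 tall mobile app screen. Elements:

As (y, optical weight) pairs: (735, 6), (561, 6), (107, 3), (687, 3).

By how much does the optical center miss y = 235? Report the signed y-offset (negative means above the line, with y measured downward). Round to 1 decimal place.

≈ 329.3

Σw = 6 + 6 + 3 + 3 = 18.
Σw·y = 6·735 + 6·561 + 3·107 + 3·687 = 10158, so ȳ = 10158/18 ≈ 564.33.
Against y = 235, that's 564.33 − 235 = 329.33.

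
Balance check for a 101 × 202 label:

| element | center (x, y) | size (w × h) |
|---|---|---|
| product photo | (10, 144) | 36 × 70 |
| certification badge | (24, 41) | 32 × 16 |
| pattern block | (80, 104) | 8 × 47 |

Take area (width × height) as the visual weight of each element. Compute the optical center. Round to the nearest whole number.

(20, 124)

Areas → weights: product photo 36·70 = 2520, certification badge 32·16 = 512, pattern block 8·47 = 376; Σw = 3408.
x: (2520·10 + 512·24 + 376·80) / 3408 = 67568 / 3408 ≈ 19.83
y: (2520·144 + 512·41 + 376·104) / 3408 = 422976 / 3408 ≈ 124.11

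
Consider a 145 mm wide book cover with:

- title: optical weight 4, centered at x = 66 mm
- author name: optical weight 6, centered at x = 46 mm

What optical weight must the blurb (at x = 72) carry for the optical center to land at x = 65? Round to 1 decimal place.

w ≈ 15.7

Known weights sum to 4 + 6 = 10; their moment is 4·66 + 6·46 = 540.
Set Σw·x/Σw = 65: (540 + 72w) = 65·(10 + w).
Rearranging, w·(72 − 65) = 65·10 − 540 = 110, so w ≈ 110/7 = 15.71.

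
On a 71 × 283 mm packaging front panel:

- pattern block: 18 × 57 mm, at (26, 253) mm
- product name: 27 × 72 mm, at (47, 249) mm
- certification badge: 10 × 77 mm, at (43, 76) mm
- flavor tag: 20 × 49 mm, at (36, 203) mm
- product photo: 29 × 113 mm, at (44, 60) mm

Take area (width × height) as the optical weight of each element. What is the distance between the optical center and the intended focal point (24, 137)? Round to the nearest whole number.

≈ 22 mm

Areas: pattern block 18·57 = 1026, product name 27·72 = 1944, certification badge 10·77 = 770, flavor tag 20·49 = 980, product photo 29·113 = 3277. Total weight = 7997.
x-moment: 1026·26 + 1944·47 + 770·43 + 980·36 + 3277·44 = 330622; centroid 330622/7997 ≈ 41.34.
y-moment: 1026·253 + 1944·249 + 770·76 + 980·203 + 3277·60 = 1197714; centroid 1197714/7997 ≈ 149.77.
From (24, 137): dx = 17.34, dy = 12.77, so the distance is √(dx²+dy²) ≈ 21.54.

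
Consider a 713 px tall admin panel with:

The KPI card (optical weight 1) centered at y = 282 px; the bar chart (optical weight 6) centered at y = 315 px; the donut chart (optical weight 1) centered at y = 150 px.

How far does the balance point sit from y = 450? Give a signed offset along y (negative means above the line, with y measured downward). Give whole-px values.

≈ -160 px

Σw = 1 + 6 + 1 = 8.
Σw·y = 1·282 + 6·315 + 1·150 = 2322, so ȳ = 2322/8 ≈ 290.25.
Offset from y = 450: 290.25 − 450 ≈ -159.75.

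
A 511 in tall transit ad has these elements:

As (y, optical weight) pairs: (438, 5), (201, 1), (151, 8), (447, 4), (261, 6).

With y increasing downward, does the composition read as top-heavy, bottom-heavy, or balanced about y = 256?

bottom-heavy

Total weight = 5 + 1 + 8 + 4 + 6 = 24.
y-moment: 5·438 + 1·201 + 8·151 + 4·447 + 6·261 = 6953; centroid 6953/24 ≈ 289.71.
289.7 vs midline 256 → bottom-heavy.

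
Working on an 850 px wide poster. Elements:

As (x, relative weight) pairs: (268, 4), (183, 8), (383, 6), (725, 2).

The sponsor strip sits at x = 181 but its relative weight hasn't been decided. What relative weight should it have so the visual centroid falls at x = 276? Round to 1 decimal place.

w ≈ 8.0

Fixed elements: Σw = 4 + 8 + 6 + 2 = 20, Σw·x = 4·268 + 8·183 + 6·383 + 2·725 = 6284.
For the centroid to hit 276: (6284 + w·181) / (20 + w) = 276.
Rearranging, w·(181 − 276) = 276·20 − 6284 = -764, so w ≈ -764/-95 = 8.04.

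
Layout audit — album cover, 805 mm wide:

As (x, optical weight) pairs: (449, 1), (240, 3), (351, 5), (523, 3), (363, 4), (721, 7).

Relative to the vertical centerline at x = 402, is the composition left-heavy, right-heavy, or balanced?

right-heavy

Total weight = 1 + 3 + 5 + 3 + 4 + 7 = 23.
x-moment: 1·449 + 3·240 + 5·351 + 3·523 + 4·363 + 7·721 = 10992; centroid 10992/23 ≈ 477.91.
Since 477.9 is right of 402, the composition reads right-heavy.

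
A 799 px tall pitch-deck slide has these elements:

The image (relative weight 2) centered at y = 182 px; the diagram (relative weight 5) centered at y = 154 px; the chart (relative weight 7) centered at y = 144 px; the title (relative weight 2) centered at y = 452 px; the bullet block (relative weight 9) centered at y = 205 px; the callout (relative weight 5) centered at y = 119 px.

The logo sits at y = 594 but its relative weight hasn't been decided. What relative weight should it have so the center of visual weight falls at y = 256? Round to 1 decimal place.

w ≈ 6.5

Existing Σw = 30 (2 + 5 + 7 + 2 + 9 + 5); existing moment 2·182 + 5·154 + 7·144 + 2·452 + 9·205 + 5·119 = 5486.
Set Σw·y/Σw = 256: (5486 + 594w) = 256·(30 + w).
So w = (256·30 − 5486)/(594 − 256) = 2194/338 ≈ 6.49.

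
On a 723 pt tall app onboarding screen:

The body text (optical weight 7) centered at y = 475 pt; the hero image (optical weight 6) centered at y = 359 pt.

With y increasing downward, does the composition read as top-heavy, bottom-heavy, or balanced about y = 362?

bottom-heavy

Σw = 7 + 6 = 13.
y-moment: 7·475 + 6·359 = 5479; centroid 5479/13 ≈ 421.46.
421.5 vs midline 362 → bottom-heavy.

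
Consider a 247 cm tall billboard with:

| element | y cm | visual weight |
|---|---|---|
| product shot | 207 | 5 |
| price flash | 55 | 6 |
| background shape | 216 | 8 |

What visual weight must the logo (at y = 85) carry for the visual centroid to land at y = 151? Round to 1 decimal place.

Existing Σw = 19 (5 + 6 + 8); existing moment 5·207 + 6·55 + 8·216 = 3093.
For the centroid to hit 151: (3093 + w·85) / (19 + w) = 151.
Solving: w = (151·19 − 3093) / (85 − 151) = -224 / -66 ≈ 3.39.

w ≈ 3.4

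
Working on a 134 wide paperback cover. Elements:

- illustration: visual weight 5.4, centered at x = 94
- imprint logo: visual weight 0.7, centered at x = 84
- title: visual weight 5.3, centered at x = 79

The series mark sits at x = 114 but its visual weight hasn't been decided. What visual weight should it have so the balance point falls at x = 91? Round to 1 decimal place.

Known weights sum to 5.4 + 0.7 + 5.3 = 11.4; their moment is 5.4·94 + 0.7·84 + 5.3·79 = 985.1.
Set Σw·x/Σw = 91: (985.1 + 114w) = 91·(11.4 + w).
Solving: w = (91·11.4 − 985.1) / (114 − 91) = 52.3 / 23 ≈ 2.27.

w ≈ 2.3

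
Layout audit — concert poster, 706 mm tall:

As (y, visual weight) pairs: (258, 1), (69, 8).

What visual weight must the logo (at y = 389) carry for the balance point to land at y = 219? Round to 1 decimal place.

w ≈ 6.8

Known weights sum to 1 + 8 = 9; their moment is 1·258 + 8·69 = 810.
For the centroid to hit 219: (810 + w·389) / (9 + w) = 219.
So w = (219·9 − 810)/(389 − 219) = 1161/170 ≈ 6.83.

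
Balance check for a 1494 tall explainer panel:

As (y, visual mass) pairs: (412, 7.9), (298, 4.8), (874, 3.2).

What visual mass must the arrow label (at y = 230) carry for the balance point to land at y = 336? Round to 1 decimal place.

Existing Σw = 15.9 (7.9 + 4.8 + 3.2); existing moment 7.9·412 + 4.8·298 + 3.2·874 = 7482.0.
Set Σw·y/Σw = 336: (7482.0 + 230w) = 336·(15.9 + w).
So w = (336·15.9 − 7482.0)/(230 − 336) = -2139.6/-106 ≈ 20.18.

w ≈ 20.2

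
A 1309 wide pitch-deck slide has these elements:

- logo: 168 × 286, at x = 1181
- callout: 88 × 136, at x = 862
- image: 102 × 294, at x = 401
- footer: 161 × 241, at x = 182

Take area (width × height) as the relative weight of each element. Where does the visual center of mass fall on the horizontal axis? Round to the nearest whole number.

Taking area as weight: logo 168·286 = 48048, callout 88·136 = 11968, image 102·294 = 29988, footer 161·241 = 38801. Sum 128805.
x: (48048·1181 + 11968·862 + 29988·401 + 38801·182) / 128805 = 86148074 / 128805 ≈ 668.83

x ≈ 669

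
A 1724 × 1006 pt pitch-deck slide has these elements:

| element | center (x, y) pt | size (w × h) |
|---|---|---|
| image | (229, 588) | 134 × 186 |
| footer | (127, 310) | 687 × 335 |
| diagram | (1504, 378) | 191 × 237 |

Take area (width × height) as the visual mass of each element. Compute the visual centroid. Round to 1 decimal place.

Taking area as weight: image 134·186 = 24924, footer 687·335 = 230145, diagram 191·237 = 45267. Sum 300336.
x-moment: 24924·229 + 230145·127 + 45267·1504 = 103017579; centroid 103017579/300336 ≈ 343.01.
y-moment: 24924·588 + 230145·310 + 45267·378 = 103111188; centroid 103111188/300336 ≈ 343.32.

(343.0, 343.3)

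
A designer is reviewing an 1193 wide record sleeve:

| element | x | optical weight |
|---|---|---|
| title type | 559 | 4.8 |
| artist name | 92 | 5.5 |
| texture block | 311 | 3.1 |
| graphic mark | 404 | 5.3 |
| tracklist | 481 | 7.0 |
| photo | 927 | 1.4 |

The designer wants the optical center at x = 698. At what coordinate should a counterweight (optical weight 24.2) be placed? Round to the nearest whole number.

x ≈ 1027

After adding the counterweight, total weight = 4.8 + 5.5 + 3.1 + 5.3 + 7.0 + 1.4 + 24.2 = 51.3.
Along x: (10959.3 + 24.2·x) / 51.3 = 698 (existing moment 4.8·559 + 5.5·92 + 3.1·311 + 5.3·404 + 7.0·481 + 1.4·927 = 10959.3) ⇒ x = (35807.4 − 10959.3) / 24.2 ≈ 1026.78.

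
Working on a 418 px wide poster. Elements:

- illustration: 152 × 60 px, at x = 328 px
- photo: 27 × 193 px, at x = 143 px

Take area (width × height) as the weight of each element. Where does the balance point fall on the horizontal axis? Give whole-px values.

Taking area as weight: illustration 152·60 = 9120, photo 27·193 = 5211. Sum 14331.
x-moment: 9120·328 + 5211·143 = 3736533; centroid 3736533/14331 ≈ 260.73.

x ≈ 261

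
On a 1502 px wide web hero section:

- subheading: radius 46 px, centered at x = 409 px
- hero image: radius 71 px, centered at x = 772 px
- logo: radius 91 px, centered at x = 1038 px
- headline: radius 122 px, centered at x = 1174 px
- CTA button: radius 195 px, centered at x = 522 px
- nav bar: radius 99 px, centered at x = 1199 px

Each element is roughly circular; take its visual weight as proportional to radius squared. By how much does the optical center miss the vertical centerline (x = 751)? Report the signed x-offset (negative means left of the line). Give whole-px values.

≈ 48 px

Weights ∝ r²: subheading 46² = 2116, hero image 71² = 5041, logo 91² = 8281, headline 122² = 14884, CTA button 195² = 38025, nav bar 99² = 9801; Σw = 78148.
x: (2116·409 + 5041·772 + 8281·1038 + 14884·1174 + 38025·522 + 9801·1199) / 78148 = 62427039 / 78148 ≈ 798.83
Against x = 751, that's 798.83 − 751 = 47.83.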